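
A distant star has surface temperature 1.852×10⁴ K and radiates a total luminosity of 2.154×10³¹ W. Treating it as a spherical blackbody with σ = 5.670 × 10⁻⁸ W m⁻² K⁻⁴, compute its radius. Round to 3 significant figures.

R ≈ 1.60×10¹⁰ m

L = 4πR²σT⁴ ⇒ R = √(L/(4πσT⁴)).
σT⁴ = 6.67032×10⁹ W/m², so R = √(2.154×10³¹/(4π×6.67032×10⁹)) = 1.60×10¹⁰ m.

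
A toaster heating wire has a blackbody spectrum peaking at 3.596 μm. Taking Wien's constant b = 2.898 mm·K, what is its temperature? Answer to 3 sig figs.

Wien's law gives T = b/λ_max = (2.898×10⁻³ m·K)/(3.596×10⁻⁶ m) = 806 K.

T ≈ 806 K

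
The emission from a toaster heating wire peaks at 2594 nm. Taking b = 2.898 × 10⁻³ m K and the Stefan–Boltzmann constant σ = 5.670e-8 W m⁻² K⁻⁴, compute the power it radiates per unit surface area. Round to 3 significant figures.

I ≈ 8.83×10⁴ W/m²

Wien's law: T = b/λ_max = 2.898×10⁻³/2.594×10⁻⁶ = 1117.19 K.
Then I = σT⁴ = 5.670×10⁻⁸×(1117.19)⁴ = 8.83×10⁴ W/m².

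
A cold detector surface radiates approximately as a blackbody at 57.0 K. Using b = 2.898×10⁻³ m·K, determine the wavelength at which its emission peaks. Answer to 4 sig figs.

Wien's displacement law: λ_max = b/T = (2.898×10⁻³ m·K)/(57.0 K) = 5.0842×10⁻⁵ m.
That is 50.84 μm, in the infrared range.

λ_max ≈ 50.84 μm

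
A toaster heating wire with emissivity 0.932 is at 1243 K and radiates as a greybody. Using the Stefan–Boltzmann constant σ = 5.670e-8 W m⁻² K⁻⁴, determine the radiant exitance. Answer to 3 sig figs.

Stefan–Boltzmann: I = εσT⁴ = 0.932 × 5.670×10⁻⁸ × (1243)⁴ = 1.26×10⁵ W/m².

I ≈ 1.26×10⁵ W/m²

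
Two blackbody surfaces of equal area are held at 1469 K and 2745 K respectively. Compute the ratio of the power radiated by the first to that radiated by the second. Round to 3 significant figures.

P₁/P₂ ≈ 0.0820

With equal areas, P₁/P₂ = (T₁/T₂)⁴ = (1469/2745)⁴ = 0.0820.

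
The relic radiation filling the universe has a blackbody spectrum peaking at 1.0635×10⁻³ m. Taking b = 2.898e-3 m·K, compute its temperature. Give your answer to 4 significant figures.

T ≈ 2.725 K

Wien's law gives T = b/λ_max = (2.898×10⁻³ m·K)/(1.0635×10⁻³ m) = 2.725 K.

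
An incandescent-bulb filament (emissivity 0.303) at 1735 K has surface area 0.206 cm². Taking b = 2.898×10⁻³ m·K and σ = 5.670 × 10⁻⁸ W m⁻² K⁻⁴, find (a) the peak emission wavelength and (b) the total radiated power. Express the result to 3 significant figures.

λ_max ≈ 1.67×10³ nm; P ≈ 3.21 W

(a) λ_max = b/T = 2.898×10⁻³/1735 = 1.670×10⁻⁶ m = 1.67×10³ nm.
Area A = 0.206 cm² = 2.06×10⁻⁵ m².
(b) P = εσAT⁴ = 0.303×5.670×10⁻⁸×2.06×10⁻⁵×(1735)⁴ = 3.21 W.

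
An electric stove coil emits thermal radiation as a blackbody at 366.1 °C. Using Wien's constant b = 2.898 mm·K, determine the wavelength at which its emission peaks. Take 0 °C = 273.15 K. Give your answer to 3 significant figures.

λ_max ≈ 4.53 μm

T = 366.1 °C + 273.15 = 639.25 K.
Wien's displacement law: λ_max = b/T = (2.898×10⁻³ m·K)/(639.25 K) = 4.533×10⁻⁶ m.
That is 4.53 μm, in the infrared range.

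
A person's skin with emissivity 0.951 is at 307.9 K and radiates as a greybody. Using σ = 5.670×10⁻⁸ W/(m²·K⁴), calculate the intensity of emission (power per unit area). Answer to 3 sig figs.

I ≈ 485 W/m²

Stefan–Boltzmann: I = εσT⁴ = 0.951 × 5.670×10⁻⁸ × (307.9)⁴ = 485 W/m².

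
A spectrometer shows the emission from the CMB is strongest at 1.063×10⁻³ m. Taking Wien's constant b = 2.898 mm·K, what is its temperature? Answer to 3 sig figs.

Wien's law gives T = b/λ_max = (2.898×10⁻³ m·K)/(1.063×10⁻³ m) = 2.73 K.

T ≈ 2.73 K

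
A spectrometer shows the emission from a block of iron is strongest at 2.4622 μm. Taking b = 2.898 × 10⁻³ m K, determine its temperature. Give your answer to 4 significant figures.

T ≈ 1177 K

Wien's law gives T = b/λ_max = (2.898×10⁻³ m·K)/(2.4622×10⁻⁶ m) = 1177 K.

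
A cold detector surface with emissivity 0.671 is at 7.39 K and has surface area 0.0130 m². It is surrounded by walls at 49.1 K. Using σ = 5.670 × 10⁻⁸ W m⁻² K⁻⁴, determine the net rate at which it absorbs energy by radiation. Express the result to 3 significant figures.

Net gain ≈ 2.87×10⁻³ W

Area A = 0.0130 m².
Net radiated power P_net = εσA(T⁴ − T₀⁴) = 0.671×5.670×10⁻⁸×0.0130×(7.39⁴ − 49.1⁴).
T⁴ − T₀⁴ = 2982.48 − 5.81200×10⁶ = -5.80902×10⁶ K⁴, so P_net = -2.87×10⁻³ W — negative, meaning a net gain of 2.87×10⁻³ W.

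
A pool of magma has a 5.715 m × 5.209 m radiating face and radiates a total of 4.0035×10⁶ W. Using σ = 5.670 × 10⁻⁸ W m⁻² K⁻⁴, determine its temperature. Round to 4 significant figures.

T ≈ 1241 K

Area A = 5.715 × 5.209 = 29.7694 m².
P = σAT⁴ ⇒ T = (P/(σA))^(1/4) = (4.0035×10⁶/(5.670×10⁻⁸×29.7694))^(1/4) = 1241 K.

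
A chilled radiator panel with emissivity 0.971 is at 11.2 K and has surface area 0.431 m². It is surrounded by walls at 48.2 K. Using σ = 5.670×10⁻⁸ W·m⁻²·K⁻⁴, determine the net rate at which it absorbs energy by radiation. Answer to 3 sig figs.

Net gain ≈ 0.128 W

Area A = 0.431 m².
Net radiated power P_net = εσA(T⁴ − T₀⁴) = 0.971×5.670×10⁻⁸×0.431×(11.2⁴ − 48.2⁴).
T⁴ − T₀⁴ = 15735.2 − 5.39744×10⁶ = -5.38170×10⁶ K⁴, so P_net = -0.128 W — negative, meaning a net gain of 0.128 W.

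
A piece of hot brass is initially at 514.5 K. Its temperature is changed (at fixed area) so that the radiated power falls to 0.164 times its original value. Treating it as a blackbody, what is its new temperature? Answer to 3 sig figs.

T₂ ≈ 327 K

P ∝ T⁴, so T₂/T₁ = (P₂/P₁)^(1/4) = (0.164)^(1/4) = 0.636372.
T₂ = 514.5 × 0.636372 = 327 K.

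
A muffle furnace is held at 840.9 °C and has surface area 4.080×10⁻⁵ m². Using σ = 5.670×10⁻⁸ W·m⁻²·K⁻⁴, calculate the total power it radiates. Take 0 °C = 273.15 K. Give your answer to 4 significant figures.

P ≈ 3.563 W

T = 840.9 °C + 273.15 = 1114.05 K.
Area A = 4.080×10⁻⁵ m².
P = σAT⁴ = 5.670×10⁻⁸ × 4.080×10⁻⁵ × (1114.05)⁴ = 3.563 W.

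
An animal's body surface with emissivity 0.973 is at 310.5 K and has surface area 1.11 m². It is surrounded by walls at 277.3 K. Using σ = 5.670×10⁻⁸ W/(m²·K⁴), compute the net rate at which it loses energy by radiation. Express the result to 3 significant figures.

Area A = 1.11 m².
Net radiated power P_net = εσA(T⁴ − T₀⁴) = 0.973×5.670×10⁻⁸×1.11×(310.5⁴ − 277.3⁴).
T⁴ − T₀⁴ = 9.29494×10⁹ − 5.91289×10⁹ = 3.38205×10⁹ K⁴, so P_net = 207 W.

Net loss ≈ 207 W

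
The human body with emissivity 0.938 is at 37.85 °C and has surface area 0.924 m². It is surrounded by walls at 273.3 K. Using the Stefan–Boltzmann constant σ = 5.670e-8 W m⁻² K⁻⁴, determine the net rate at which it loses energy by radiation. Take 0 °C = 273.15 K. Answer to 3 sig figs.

T = 37.85 °C + 273.15 = 311.00 K.
Area A = 0.924 m².
Net radiated power P_net = εσA(T⁴ − T₀⁴) = 0.938×5.670×10⁻⁸×0.924×(311.00⁴ − 273.3⁴).
T⁴ − T₀⁴ = 9.35495×10⁹ − 5.57903×10⁹ = 3.77592×10⁹ K⁴, so P_net = 186 W.

Net loss ≈ 186 W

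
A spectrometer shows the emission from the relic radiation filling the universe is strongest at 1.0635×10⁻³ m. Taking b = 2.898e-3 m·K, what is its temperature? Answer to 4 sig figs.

T ≈ 2.725 K

Wien's law gives T = b/λ_max = (2.898×10⁻³ m·K)/(1.0635×10⁻³ m) = 2.725 K.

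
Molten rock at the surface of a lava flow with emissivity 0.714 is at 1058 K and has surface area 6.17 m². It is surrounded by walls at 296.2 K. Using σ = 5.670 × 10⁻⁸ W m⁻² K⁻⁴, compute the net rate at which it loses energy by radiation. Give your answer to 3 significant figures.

Net loss ≈ 3.11×10⁵ W

Area A = 6.17 m².
Net radiated power P_net = εσA(T⁴ − T₀⁴) = 0.714×5.670×10⁻⁸×6.17×(1058⁴ − 296.2⁴).
T⁴ − T₀⁴ = 1.25298×10¹² − 7.69733×10⁹ = 1.24528×10¹² K⁴, so P_net = 3.11×10⁵ W.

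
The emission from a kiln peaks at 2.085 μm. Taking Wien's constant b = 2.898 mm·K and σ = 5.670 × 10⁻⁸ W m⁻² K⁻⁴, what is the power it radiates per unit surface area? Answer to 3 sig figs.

Wien's law: T = b/λ_max = 2.898×10⁻³/2.085×10⁻⁶ = 1389.93 K.
Then I = σT⁴ = 5.670×10⁻⁸×(1389.93)⁴ = 2.12×10⁵ W/m².

I ≈ 2.12×10⁵ W/m²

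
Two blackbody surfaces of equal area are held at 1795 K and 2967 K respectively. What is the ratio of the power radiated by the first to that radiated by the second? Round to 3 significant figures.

P₁/P₂ ≈ 0.134

With equal areas, P₁/P₂ = (T₁/T₂)⁴ = (1795/2967)⁴ = 0.134.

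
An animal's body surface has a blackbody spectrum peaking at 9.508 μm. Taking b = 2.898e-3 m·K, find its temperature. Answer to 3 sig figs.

Wien's law gives T = b/λ_max = (2.898×10⁻³ m·K)/(9.508×10⁻⁶ m) = 305 K.

T ≈ 305 K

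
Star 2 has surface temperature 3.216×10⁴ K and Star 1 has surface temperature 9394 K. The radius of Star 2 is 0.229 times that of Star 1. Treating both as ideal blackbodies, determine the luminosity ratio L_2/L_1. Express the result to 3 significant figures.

L ∝ R²T⁴, so L_2/L_1 = (R_2/R_1)²(T_2/T_1)⁴ = (0.229)² × (3.216×10⁴/9394)⁴ = 0.052441 × 137.361 = 7.20.

L_2/L_1 ≈ 7.20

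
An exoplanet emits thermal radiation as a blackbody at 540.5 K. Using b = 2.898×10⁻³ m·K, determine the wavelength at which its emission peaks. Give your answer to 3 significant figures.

λ_max ≈ 5.36 μm

Wien's displacement law: λ_max = b/T = (2.898×10⁻³ m·K)/(540.5 K) = 5.362×10⁻⁶ m.
That is 5.36 μm, in the infrared range.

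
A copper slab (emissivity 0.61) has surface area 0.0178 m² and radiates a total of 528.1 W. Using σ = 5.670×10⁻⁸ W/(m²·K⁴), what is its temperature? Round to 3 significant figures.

T ≈ 962 K

Area A = 0.0178 m².
P = εσAT⁴ ⇒ T = (P/(εσA))^(1/4) = (528.1/(0.61×5.670×10⁻⁸×0.0178))^(1/4) = 962 K.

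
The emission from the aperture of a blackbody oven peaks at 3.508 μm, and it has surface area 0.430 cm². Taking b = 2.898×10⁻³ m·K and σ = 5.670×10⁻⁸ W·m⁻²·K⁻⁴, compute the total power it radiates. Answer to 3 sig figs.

Wien's law: T = b/λ_max = 2.898×10⁻³/3.508×10⁻⁶ = 826.112 K.
Area A = 0.430 cm² = 4.30×10⁻⁵ m².
Then P = σAT⁴ = 5.670×10⁻⁸×4.30×10⁻⁵×(826.112)⁴ = 1.14 W.

P ≈ 1.14 W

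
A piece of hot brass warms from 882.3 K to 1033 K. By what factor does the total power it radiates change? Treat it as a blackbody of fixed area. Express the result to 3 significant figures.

P ∝ T⁴, so P₂/P₁ = (T₂/T₁)⁴ = (1033/882.3)⁴ = (1.17080)⁴ = 1.88.

P₂/P₁ ≈ 1.88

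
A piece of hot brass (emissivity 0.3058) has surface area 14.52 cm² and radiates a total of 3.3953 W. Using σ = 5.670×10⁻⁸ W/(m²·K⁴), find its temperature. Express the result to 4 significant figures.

Area A = 14.52 cm² = 1.452×10⁻³ m².
P = εσAT⁴ ⇒ T = (P/(εσA))^(1/4) = (3.3953/(0.3058×5.670×10⁻⁸×1.452×10⁻³))^(1/4) = 606.0 K.

T ≈ 606.0 K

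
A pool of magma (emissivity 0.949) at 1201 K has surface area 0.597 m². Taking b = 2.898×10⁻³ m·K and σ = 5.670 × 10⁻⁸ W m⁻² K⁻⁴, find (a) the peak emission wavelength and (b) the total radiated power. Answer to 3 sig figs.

(a) λ_max = b/T = 2.898×10⁻³/1201 = 2.413×10⁻⁶ m = 2.41×10³ nm.
Area A = 0.597 m².
(b) P = εσAT⁴ = 0.949×5.670×10⁻⁸×0.597×(1201)⁴ = 6.68×10⁴ W.

λ_max ≈ 2.41×10³ nm; P ≈ 6.68×10⁴ W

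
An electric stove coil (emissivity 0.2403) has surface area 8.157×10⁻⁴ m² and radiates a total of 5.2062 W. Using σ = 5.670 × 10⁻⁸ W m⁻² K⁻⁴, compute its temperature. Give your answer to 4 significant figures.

Area A = 8.157×10⁻⁴ m².
P = εσAT⁴ ⇒ T = (P/(εσA))^(1/4) = (5.2062/(0.2403×5.670×10⁻⁸×8.157×10⁻⁴))^(1/4) = 827.3 K.

T ≈ 827.3 K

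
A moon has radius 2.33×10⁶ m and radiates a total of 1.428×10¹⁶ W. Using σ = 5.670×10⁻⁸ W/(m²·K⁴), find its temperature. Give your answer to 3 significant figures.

T ≈ 246 K

Surface area A = 4πR² = 4π(2.33×10⁶ m)² = 6.82216×10¹³ m².
P = σAT⁴ ⇒ T = (P/(σA))^(1/4) = (1.428×10¹⁶/(5.670×10⁻⁸×6.82216×10¹³))^(1/4) = 246 K.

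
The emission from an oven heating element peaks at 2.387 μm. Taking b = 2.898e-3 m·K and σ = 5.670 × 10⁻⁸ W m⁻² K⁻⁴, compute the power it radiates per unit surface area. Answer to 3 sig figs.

Wien's law: T = b/λ_max = 2.898×10⁻³/2.387×10⁻⁶ = 1214.08 K.
Then I = σT⁴ = 5.670×10⁻⁸×(1214.08)⁴ = 1.23×10⁵ W/m².

I ≈ 1.23×10⁵ W/m²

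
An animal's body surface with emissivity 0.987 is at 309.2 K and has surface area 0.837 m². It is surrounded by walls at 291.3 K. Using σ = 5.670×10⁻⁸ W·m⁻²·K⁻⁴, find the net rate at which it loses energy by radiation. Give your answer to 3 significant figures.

Net loss ≈ 90.9 W

Area A = 0.837 m².
Net radiated power P_net = εσA(T⁴ − T₀⁴) = 0.987×5.670×10⁻⁸×0.837×(309.2⁴ − 291.3⁴).
T⁴ − T₀⁴ = 9.14025×10⁹ − 7.20049×10⁹ = 1.93976×10⁹ K⁴, so P_net = 90.9 W.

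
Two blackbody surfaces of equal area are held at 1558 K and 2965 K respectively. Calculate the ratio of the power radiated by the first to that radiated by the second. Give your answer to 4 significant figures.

With equal areas, P₁/P₂ = (T₁/T₂)⁴ = (1558/2965)⁴ = 0.07624.

P₁/P₂ ≈ 0.07624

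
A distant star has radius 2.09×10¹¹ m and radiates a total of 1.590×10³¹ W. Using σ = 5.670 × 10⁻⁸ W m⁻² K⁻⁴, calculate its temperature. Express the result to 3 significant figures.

T ≈ 4.75×10³ K

Surface area A = 4πR² = 4π(2.09×10¹¹ m)² = 5.48912×10²³ m².
P = σAT⁴ ⇒ T = (P/(σA))^(1/4) = (1.590×10³¹/(5.670×10⁻⁸×5.48912×10²³))^(1/4) = 4.75×10³ K.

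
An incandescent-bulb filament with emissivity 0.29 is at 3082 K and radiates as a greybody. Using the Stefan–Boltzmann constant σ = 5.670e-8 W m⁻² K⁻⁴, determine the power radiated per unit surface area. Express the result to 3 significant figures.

I ≈ 1.48×10⁶ W/m²

Stefan–Boltzmann: I = εσT⁴ = 0.29 × 5.670×10⁻⁸ × (3082)⁴ = 1.48×10⁶ W/m².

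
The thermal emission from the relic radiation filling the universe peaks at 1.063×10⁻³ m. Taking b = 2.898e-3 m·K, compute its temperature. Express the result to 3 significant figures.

Wien's law gives T = b/λ_max = (2.898×10⁻³ m·K)/(1.063×10⁻³ m) = 2.73 K.

T ≈ 2.73 K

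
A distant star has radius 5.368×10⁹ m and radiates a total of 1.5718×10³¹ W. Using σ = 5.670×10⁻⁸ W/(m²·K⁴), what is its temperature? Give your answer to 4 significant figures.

Surface area A = 4πR² = 4π(5.368×10⁹ m)² = 3.62105×10²⁰ m².
P = σAT⁴ ⇒ T = (P/(σA))^(1/4) = (1.5718×10³¹/(5.670×10⁻⁸×3.62105×10²⁰))^(1/4) = 2.958×10⁴ K.

T ≈ 2.958×10⁴ K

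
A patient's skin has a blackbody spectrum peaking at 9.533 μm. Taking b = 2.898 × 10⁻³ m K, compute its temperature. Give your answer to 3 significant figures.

T ≈ 304 K

Wien's law gives T = b/λ_max = (2.898×10⁻³ m·K)/(9.533×10⁻⁶ m) = 304 K.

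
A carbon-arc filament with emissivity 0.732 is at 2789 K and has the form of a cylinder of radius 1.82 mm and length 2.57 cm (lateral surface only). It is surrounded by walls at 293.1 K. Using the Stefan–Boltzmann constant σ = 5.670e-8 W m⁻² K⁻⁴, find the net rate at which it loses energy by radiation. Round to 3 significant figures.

Net loss ≈ 738 W

Lateral area A = 2πrL = 2π×1.82×10⁻³×0.0257 = 2.93890×10⁻⁴ m².
Net radiated power P_net = εσA(T⁴ − T₀⁴) = 0.732×5.670×10⁻⁸×2.93890×10⁻⁴×(2789⁴ − 293.1⁴).
T⁴ − T₀⁴ = 6.05054×10¹³ − 7.38012×10⁹ = 6.04980×10¹³ K⁴, so P_net = 738 W.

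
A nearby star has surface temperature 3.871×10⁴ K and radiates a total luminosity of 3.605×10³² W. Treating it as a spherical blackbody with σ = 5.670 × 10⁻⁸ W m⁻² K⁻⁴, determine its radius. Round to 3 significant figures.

L = 4πR²σT⁴ ⇒ R = √(L/(4πσT⁴)).
σT⁴ = 1.27314×10¹¹ W/m², so R = √(3.605×10³²/(4π×1.27314×10¹¹)) = 1.50×10¹⁰ m.

R ≈ 1.50×10¹⁰ m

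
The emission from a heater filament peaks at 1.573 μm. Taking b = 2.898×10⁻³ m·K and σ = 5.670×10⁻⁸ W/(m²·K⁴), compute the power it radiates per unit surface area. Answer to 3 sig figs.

I ≈ 6.53×10⁵ W/m²

Wien's law: T = b/λ_max = 2.898×10⁻³/1.573×10⁻⁶ = 1842.34 K.
Then I = σT⁴ = 5.670×10⁻⁸×(1842.34)⁴ = 6.53×10⁵ W/m².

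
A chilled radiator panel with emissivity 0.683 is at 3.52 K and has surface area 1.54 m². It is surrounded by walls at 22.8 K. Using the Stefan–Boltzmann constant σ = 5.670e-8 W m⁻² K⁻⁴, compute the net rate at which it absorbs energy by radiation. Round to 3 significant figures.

Net gain ≈ 0.0161 W

Area A = 1.54 m².
Net radiated power P_net = εσA(T⁴ − T₀⁴) = 0.683×5.670×10⁻⁸×1.54×(3.52⁴ − 22.8⁴).
T⁴ − T₀⁴ = 153.522 − 2.70234×10⁵ = -2.70080×10⁵ K⁴, so P_net = -0.0161 W — negative, meaning a net gain of 0.0161 W.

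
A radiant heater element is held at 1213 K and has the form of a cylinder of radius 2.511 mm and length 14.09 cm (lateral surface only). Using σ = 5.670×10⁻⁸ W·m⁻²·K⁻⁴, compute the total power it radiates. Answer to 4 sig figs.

P ≈ 272.9 W

Lateral area A = 2πrL = 2π×2.511×10⁻³×0.1409 = 2.22299×10⁻³ m².
P = σAT⁴ = 5.670×10⁻⁸ × 2.22299×10⁻³ × (1213)⁴ = 272.9 W.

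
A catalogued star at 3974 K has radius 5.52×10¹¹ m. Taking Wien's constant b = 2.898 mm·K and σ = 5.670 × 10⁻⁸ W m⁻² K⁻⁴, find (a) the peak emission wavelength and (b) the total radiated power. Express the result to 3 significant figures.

(a) λ_max = b/T = 2.898×10⁻³/3974 = 7.292×10⁻⁷ m = 0.729 μm.
Surface area A = 4πR² = 4π(5.52×10¹¹ m)² = 3.82902×10²⁴ m².
(b) P = σAT⁴ = 5.670×10⁻⁸×3.82902×10²⁴×(3974)⁴ = 5.41×10³¹ W.

λ_max ≈ 0.729 μm; P ≈ 5.41×10³¹ W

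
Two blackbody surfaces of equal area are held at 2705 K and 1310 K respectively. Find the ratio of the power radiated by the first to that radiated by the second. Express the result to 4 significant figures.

P₁/P₂ ≈ 18.18

With equal areas, P₁/P₂ = (T₁/T₂)⁴ = (2705/1310)⁴ = 18.18.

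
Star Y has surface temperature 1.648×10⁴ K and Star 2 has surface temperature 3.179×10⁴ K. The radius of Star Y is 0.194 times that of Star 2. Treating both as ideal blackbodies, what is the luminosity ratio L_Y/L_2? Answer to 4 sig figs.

L ∝ R²T⁴, so L_Y/L_2 = (R_Y/R_2)²(T_Y/T_2)⁴ = (0.194)² × (1.648×10⁴/3.179×10⁴)⁴ = 0.037636 × 0.0722215 = 2.718×10⁻³.

L_Y/L_2 ≈ 2.718×10⁻³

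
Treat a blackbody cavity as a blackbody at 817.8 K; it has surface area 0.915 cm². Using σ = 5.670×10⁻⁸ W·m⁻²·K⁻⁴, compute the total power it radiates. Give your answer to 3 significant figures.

P ≈ 2.32 W

Area A = 0.915 cm² = 9.15×10⁻⁵ m².
P = σAT⁴ = 5.670×10⁻⁸ × 9.15×10⁻⁵ × (817.8)⁴ = 2.32 W.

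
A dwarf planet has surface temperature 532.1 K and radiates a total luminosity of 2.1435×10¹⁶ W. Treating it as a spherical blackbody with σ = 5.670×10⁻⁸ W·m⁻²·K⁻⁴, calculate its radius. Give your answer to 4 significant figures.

L = 4πR²σT⁴ ⇒ R = √(L/(4πσT⁴)).
σT⁴ = 4545.23 W/m², so R = √(2.1435×10¹⁶/(4π×4545.23)) = 6.126×10⁵ m.

R ≈ 6.126×10⁵ m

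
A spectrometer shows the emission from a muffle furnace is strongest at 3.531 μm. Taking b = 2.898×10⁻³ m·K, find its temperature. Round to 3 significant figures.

T ≈ 821 K

Wien's law gives T = b/λ_max = (2.898×10⁻³ m·K)/(3.531×10⁻⁶ m) = 821 K.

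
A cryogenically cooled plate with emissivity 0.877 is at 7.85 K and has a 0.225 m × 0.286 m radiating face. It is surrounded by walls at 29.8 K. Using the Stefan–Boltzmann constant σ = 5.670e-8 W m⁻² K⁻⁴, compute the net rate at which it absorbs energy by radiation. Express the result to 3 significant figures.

Area A = 0.225 × 0.286 = 0.06435 m².
Net radiated power P_net = εσA(T⁴ − T₀⁴) = 0.877×5.670×10⁻⁸×0.06435×(7.85⁴ − 29.8⁴).
T⁴ − T₀⁴ = 3797.33 − 7.88615×10⁵ = -7.84818×10⁵ K⁴, so P_net = -2.51×10⁻³ W — negative, meaning a net gain of 2.51×10⁻³ W.

Net gain ≈ 2.51×10⁻³ W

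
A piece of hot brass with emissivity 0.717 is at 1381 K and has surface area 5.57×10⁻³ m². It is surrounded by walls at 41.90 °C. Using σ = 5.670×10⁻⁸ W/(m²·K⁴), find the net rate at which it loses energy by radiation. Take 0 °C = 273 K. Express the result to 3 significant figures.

Net loss ≈ 821 W

Surroundings: T = 41.90 °C + 273 = 314.90 K.
Area A = 5.57×10⁻³ m².
Net radiated power P_net = εσA(T⁴ − T₀⁴) = 0.717×5.670×10⁻⁸×5.57×10⁻³×(1381⁴ − 314.90⁴).
T⁴ − T₀⁴ = 3.63726×10¹² − 9.83310×10⁹ = 3.62743×10¹² K⁴, so P_net = 821 W.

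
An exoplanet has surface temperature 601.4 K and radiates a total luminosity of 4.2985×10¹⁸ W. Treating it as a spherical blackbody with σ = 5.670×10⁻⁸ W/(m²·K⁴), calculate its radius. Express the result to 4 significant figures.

L = 4πR²σT⁴ ⇒ R = √(L/(4πσT⁴)).
σT⁴ = 7417.14 W/m², so R = √(4.2985×10¹⁸/(4π×7417.14)) = 6.791×10⁶ m.

R ≈ 6.791×10⁶ m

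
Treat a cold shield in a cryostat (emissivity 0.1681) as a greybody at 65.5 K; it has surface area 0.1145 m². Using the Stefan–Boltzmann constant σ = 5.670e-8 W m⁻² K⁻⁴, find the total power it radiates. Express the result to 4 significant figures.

P ≈ 0.02009 W

Area A = 0.1145 m².
P = εσAT⁴ = 0.1681 × 5.670×10⁻⁸ × 0.1145 × (65.5)⁴ = 0.02009 W.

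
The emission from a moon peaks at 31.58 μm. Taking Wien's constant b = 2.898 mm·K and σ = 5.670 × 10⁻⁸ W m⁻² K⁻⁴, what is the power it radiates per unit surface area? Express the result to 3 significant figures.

I ≈ 4.02 W/m²

Wien's law: T = b/λ_max = 2.898×10⁻³/3.158×10⁻⁵ = 91.7669 K.
Then I = σT⁴ = 5.670×10⁻⁸×(91.7669)⁴ = 4.02 W/m².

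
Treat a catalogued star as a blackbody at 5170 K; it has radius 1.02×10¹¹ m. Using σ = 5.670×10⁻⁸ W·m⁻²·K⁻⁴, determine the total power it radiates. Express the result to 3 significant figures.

Surface area A = 4πR² = 4π(1.02×10¹¹ m)² = 1.30741×10²³ m².
P = σAT⁴ = 5.670×10⁻⁸ × 1.30741×10²³ × (5170)⁴ = 5.30×10³⁰ W.

P ≈ 5.30×10³⁰ W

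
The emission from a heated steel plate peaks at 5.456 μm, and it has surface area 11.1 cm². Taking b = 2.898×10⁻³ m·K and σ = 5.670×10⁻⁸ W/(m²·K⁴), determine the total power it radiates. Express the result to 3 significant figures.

P ≈ 5.01 W

Wien's law: T = b/λ_max = 2.898×10⁻³/5.456×10⁻⁶ = 531.158 K.
Area A = 11.1 cm² = 1.11×10⁻³ m².
Then P = σAT⁴ = 5.670×10⁻⁸×1.11×10⁻³×(531.158)⁴ = 5.01 W.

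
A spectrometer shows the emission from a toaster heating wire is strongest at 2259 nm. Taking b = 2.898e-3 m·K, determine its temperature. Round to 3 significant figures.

T ≈ 1.28×10³ K

Wien's law gives T = b/λ_max = (2.898×10⁻³ m·K)/(2.259×10⁻⁶ m) = 1.28×10³ K.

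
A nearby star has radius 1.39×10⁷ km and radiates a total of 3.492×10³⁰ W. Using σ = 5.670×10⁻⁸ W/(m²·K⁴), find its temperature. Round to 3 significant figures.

Surface area A = 4πR² = 4π(1.39×10¹⁰ m)² = 2.42795×10²¹ m².
P = σAT⁴ ⇒ T = (P/(σA))^(1/4) = (3.492×10³⁰/(5.670×10⁻⁸×2.42795×10²¹))^(1/4) = 1.26×10⁴ K.

T ≈ 1.26×10⁴ K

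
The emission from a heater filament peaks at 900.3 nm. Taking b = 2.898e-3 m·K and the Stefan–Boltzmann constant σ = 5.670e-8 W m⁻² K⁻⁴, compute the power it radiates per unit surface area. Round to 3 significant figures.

I ≈ 6.09×10⁶ W/m²

Wien's law: T = b/λ_max = 2.898×10⁻³/9.003×10⁻⁷ = 3218.93 K.
Then I = σT⁴ = 5.670×10⁻⁸×(3218.93)⁴ = 6.09×10⁶ W/m².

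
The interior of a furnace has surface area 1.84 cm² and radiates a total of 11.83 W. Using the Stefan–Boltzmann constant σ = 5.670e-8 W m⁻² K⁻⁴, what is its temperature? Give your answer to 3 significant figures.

T ≈ 1.03×10³ K

Area A = 1.84 cm² = 1.84×10⁻⁴ m².
P = σAT⁴ ⇒ T = (P/(σA))^(1/4) = (11.83/(5.670×10⁻⁸×1.84×10⁻⁴))^(1/4) = 1.03×10³ K.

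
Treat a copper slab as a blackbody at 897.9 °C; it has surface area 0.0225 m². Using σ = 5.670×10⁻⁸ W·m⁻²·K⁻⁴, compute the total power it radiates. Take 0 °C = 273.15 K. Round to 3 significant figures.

P ≈ 2.40×10³ W

T = 897.9 °C + 273.15 = 1171.05 K.
Area A = 0.0225 m².
P = σAT⁴ = 5.670×10⁻⁸ × 0.0225 × (1171.05)⁴ = 2.40×10³ W.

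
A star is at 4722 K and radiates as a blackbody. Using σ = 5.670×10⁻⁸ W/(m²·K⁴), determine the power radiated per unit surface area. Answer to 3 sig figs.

Stefan–Boltzmann: I = σT⁴ = 5.670×10⁻⁸ × (4722)⁴ = 2.82×10⁷ W/m².

I ≈ 2.82×10⁷ W/m²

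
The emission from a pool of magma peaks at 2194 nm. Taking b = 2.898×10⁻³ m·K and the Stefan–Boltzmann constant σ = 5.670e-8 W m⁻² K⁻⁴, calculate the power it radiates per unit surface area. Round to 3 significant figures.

Wien's law: T = b/λ_max = 2.898×10⁻³/2.194×10⁻⁶ = 1320.88 K.
Then I = σT⁴ = 5.670×10⁻⁸×(1320.88)⁴ = 1.73×10⁵ W/m².

I ≈ 1.73×10⁵ W/m²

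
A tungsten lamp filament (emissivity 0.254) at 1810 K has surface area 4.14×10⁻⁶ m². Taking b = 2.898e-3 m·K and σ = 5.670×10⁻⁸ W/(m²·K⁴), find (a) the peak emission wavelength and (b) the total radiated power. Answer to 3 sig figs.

(a) λ_max = b/T = 2.898×10⁻³/1810 = 1.601×10⁻⁶ m = 1.60 μm.
Area A = 4.14×10⁻⁶ m².
(b) P = εσAT⁴ = 0.254×5.670×10⁻⁸×4.14×10⁻⁶×(1810)⁴ = 0.640 W.

λ_max ≈ 1.60 μm; P ≈ 0.640 W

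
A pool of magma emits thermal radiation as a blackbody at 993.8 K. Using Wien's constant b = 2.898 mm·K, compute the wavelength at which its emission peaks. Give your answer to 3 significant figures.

Wien's displacement law: λ_max = b/T = (2.898×10⁻³ m·K)/(993.8 K) = 2.916×10⁻⁶ m.
That is 2.92 μm, in the infrared range.

λ_max ≈ 2.92 μm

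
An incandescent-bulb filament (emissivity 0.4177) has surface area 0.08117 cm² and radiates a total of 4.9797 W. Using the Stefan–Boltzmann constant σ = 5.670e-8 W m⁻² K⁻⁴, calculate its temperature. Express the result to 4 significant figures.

Area A = 0.08117 cm² = 8.117×10⁻⁶ m².
P = εσAT⁴ ⇒ T = (P/(εσA))^(1/4) = (4.9797/(0.4177×5.670×10⁻⁸×8.117×10⁻⁶))^(1/4) = 2256 K.

T ≈ 2256 K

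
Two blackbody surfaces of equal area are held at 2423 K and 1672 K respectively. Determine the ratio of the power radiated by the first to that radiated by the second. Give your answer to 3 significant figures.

P₁/P₂ ≈ 4.41

With equal areas, P₁/P₂ = (T₁/T₂)⁴ = (2423/1672)⁴ = 4.41.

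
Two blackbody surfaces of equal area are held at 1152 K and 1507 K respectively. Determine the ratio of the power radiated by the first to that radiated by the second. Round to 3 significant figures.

P₁/P₂ ≈ 0.341

With equal areas, P₁/P₂ = (T₁/T₂)⁴ = (1152/1507)⁴ = 0.341.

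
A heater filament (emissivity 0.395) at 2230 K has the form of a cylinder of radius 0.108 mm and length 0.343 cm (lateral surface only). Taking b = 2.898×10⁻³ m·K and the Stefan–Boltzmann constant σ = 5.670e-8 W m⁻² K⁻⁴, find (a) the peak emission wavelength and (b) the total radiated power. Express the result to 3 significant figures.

λ_max ≈ 1.30 μm; P ≈ 1.29 W

(a) λ_max = b/T = 2.898×10⁻³/2230 = 1.300×10⁻⁶ m = 1.30 μm.
Lateral area A = 2πrL = 2π×1.08×10⁻⁴×3.43×10⁻³ = 2.32754×10⁻⁶ m².
(b) P = εσAT⁴ = 0.395×5.670×10⁻⁸×2.32754×10⁻⁶×(2230)⁴ = 1.29 W.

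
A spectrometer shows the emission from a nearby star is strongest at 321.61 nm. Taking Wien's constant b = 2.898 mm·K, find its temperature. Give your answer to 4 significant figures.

Wien's law gives T = b/λ_max = (2.898×10⁻³ m·K)/(3.2161×10⁻⁷ m) = 9011 K.

T ≈ 9011 K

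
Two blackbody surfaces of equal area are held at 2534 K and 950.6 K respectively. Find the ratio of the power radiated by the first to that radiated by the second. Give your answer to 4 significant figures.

P₁/P₂ ≈ 50.49

With equal areas, P₁/P₂ = (T₁/T₂)⁴ = (2534/950.6)⁴ = 50.49.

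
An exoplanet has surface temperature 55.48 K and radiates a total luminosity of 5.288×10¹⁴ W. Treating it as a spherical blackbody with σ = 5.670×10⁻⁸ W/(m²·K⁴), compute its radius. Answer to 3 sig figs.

R ≈ 8.85×10⁶ m

L = 4πR²σT⁴ ⇒ R = √(L/(4πσT⁴)).
σT⁴ = 0.537191 W/m², so R = √(5.288×10¹⁴/(4π×0.537191)) = 8.85×10⁶ m.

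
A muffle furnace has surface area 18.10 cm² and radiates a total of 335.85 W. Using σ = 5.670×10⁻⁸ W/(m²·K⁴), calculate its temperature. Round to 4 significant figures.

T ≈ 1345 K

Area A = 18.10 cm² = 1.810×10⁻³ m².
P = σAT⁴ ⇒ T = (P/(σA))^(1/4) = (335.85/(5.670×10⁻⁸×1.810×10⁻³))^(1/4) = 1345 K.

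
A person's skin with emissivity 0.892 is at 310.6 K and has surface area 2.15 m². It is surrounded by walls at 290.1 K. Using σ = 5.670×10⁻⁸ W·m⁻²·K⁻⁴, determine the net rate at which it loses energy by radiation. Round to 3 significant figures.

Area A = 2.15 m².
Net radiated power P_net = εσA(T⁴ − T₀⁴) = 0.892×5.670×10⁻⁸×2.15×(310.6⁴ − 290.1⁴).
T⁴ − T₀⁴ = 9.30692×10⁹ − 7.08257×10⁹ = 2.22435×10⁹ K⁴, so P_net = 242 W.

Net loss ≈ 242 W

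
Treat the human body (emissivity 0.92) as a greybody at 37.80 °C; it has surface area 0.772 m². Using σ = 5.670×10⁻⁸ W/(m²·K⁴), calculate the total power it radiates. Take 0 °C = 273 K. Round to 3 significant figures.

T = 37.80 °C + 273 = 310.80 K.
Area A = 0.772 m².
P = εσAT⁴ = 0.92 × 5.670×10⁻⁸ × 0.772 × (310.80)⁴ = 376 W.

P ≈ 376 W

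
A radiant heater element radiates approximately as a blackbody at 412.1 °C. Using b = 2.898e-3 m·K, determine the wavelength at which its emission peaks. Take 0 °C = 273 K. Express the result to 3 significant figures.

T = 412.1 °C + 273 = 685.1 K.
Wien's displacement law: λ_max = b/T = (2.898×10⁻³ m·K)/(685.1 K) = 4.230×10⁻⁶ m.
That is 4.23 μm, in the infrared range.

λ_max ≈ 4.23 μm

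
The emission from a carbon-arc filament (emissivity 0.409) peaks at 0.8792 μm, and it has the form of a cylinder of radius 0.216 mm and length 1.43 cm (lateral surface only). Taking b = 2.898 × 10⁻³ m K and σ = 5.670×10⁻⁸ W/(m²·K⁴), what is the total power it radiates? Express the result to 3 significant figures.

Wien's law: T = b/λ_max = 2.898×10⁻³/8.792×10⁻⁷ = 3296.18 K.
Lateral area A = 2πrL = 2π×2.16×10⁻⁴×0.0143 = 1.94075×10⁻⁵ m².
Then P = εσAT⁴ = 0.409×5.670×10⁻⁸×1.94075×10⁻⁵×(3296.18)⁴ = 53.1 W.

P ≈ 53.1 W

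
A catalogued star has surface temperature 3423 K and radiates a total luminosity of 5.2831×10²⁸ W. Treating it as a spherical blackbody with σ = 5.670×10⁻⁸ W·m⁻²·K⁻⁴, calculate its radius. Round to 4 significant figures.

L = 4πR²σT⁴ ⇒ R = √(L/(4πσT⁴)).
σT⁴ = 7.78414×10⁶ W/m², so R = √(5.2831×10²⁸/(4π×7.78414×10⁶)) = 2.324×10¹⁰ m.

R ≈ 2.324×10¹⁰ m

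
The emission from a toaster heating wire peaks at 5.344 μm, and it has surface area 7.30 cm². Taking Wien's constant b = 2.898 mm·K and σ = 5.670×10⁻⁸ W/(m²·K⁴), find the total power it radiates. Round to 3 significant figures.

P ≈ 3.58 W

Wien's law: T = b/λ_max = 2.898×10⁻³/5.344×10⁻⁶ = 542.290 K.
Area A = 7.30 cm² = 7.30×10⁻⁴ m².
Then P = σAT⁴ = 5.670×10⁻⁸×7.30×10⁻⁴×(542.290)⁴ = 3.58 W.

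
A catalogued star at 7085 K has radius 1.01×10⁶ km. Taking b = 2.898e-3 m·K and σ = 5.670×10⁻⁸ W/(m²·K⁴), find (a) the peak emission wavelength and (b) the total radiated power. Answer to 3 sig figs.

(a) λ_max = b/T = 2.898×10⁻³/7085 = 4.090×10⁻⁷ m = 0.409 μm.
Surface area A = 4πR² = 4π(1.01×10⁹ m)² = 1.28190×10¹⁹ m².
(b) P = σAT⁴ = 5.670×10⁻⁸×1.28190×10¹⁹×(7085)⁴ = 1.83×10²⁷ W.

λ_max ≈ 0.409 μm; P ≈ 1.83×10²⁷ W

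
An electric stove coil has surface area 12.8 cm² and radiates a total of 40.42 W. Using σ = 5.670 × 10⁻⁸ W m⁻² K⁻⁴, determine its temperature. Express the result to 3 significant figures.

T ≈ 864 K

Area A = 12.8 cm² = 1.28×10⁻³ m².
P = σAT⁴ ⇒ T = (P/(σA))^(1/4) = (40.42/(5.670×10⁻⁸×1.28×10⁻³))^(1/4) = 864 K.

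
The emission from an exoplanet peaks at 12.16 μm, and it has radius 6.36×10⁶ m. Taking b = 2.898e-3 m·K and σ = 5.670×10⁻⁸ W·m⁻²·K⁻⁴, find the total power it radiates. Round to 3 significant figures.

Wien's law: T = b/λ_max = 2.898×10⁻³/1.216×10⁻⁵ = 238.322 K.
Surface area A = 4πR² = 4π(6.36×10⁶ m)² = 5.08305×10¹⁴ m².
Then P = σAT⁴ = 5.670×10⁻⁸×5.08305×10¹⁴×(238.322)⁴ = 9.30×10¹⁶ W.

P ≈ 9.30×10¹⁶ W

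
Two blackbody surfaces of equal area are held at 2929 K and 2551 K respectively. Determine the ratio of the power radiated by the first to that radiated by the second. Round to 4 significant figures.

With equal areas, P₁/P₂ = (T₁/T₂)⁴ = (2929/2551)⁴ = 1.738.

P₁/P₂ ≈ 1.738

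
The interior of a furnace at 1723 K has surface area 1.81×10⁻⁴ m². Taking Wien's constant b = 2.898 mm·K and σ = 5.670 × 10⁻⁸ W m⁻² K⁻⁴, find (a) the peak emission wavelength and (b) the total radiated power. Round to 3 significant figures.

λ_max ≈ 1.68 μm; P ≈ 90.4 W

(a) λ_max = b/T = 2.898×10⁻³/1723 = 1.682×10⁻⁶ m = 1.68 μm.
Area A = 1.81×10⁻⁴ m².
(b) P = σAT⁴ = 5.670×10⁻⁸×1.81×10⁻⁴×(1723)⁴ = 90.4 W.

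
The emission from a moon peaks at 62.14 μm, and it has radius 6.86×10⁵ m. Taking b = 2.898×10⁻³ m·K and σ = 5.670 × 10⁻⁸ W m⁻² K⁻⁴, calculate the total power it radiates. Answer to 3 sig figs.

Wien's law: T = b/λ_max = 2.898×10⁻³/6.214×10⁻⁵ = 46.6366 K.
Surface area A = 4πR² = 4π(6.86×10⁵ m)² = 5.91368×10¹² m².
Then P = σAT⁴ = 5.670×10⁻⁸×5.91368×10¹²×(46.6366)⁴ = 1.59×10¹² W.

P ≈ 1.59×10¹² W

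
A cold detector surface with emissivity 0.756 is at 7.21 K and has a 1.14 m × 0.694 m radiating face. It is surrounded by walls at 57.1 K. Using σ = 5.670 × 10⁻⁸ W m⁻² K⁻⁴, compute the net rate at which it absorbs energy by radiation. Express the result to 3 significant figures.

Area A = 1.14 × 0.694 = 0.79116 m².
Net radiated power P_net = εσA(T⁴ − T₀⁴) = 0.756×5.670×10⁻⁸×0.79116×(7.21⁴ − 57.1⁴).
T⁴ − T₀⁴ = 2702.35 − 1.06303×10⁷ = -1.06276×10⁷ K⁴, so P_net = -0.360 W — negative, meaning a net gain of 0.360 W.

Net gain ≈ 0.360 W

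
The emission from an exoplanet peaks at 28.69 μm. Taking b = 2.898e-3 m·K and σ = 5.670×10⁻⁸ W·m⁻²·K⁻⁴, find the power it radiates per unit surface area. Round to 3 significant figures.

Wien's law: T = b/λ_max = 2.898×10⁻³/2.869×10⁻⁵ = 101.011 K.
Then I = σT⁴ = 5.670×10⁻⁸×(101.011)⁴ = 5.90 W/m².

I ≈ 5.90 W/m²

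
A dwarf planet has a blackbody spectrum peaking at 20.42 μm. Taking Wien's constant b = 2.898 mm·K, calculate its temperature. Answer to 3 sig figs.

T ≈ 142 K

Wien's law gives T = b/λ_max = (2.898×10⁻³ m·K)/(2.042×10⁻⁵ m) = 142 K.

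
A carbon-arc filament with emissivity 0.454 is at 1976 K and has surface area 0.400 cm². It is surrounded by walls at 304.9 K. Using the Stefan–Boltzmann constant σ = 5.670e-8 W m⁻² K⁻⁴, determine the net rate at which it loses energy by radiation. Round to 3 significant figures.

Area A = 0.400 cm² = 4.00×10⁻⁵ m².
Net radiated power P_net = εσA(T⁴ − T₀⁴) = 0.454×5.670×10⁻⁸×4.00×10⁻⁵×(1976⁴ − 304.9⁴).
T⁴ − T₀⁴ = 1.52457×10¹³ − 8.64231×10⁹ = 1.52371×10¹³ K⁴, so P_net = 15.7 W.

Net loss ≈ 15.7 W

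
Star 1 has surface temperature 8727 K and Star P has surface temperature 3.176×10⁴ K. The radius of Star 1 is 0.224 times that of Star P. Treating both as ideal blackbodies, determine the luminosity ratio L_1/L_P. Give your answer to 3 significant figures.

L_1/L_P ≈ 2.86×10⁻⁴

L ∝ R²T⁴, so L_1/L_P = (R_1/R_P)²(T_1/T_P)⁴ = (0.224)² × (8727/3.176×10⁴)⁴ = 0.050176 × 5.70083×10⁻³ = 2.86×10⁻⁴.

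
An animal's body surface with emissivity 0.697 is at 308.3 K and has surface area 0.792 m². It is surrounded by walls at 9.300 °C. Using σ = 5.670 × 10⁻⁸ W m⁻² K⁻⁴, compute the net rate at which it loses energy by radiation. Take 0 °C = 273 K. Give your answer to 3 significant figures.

Surroundings: T = 9.300 °C + 273 = 282.300 K.
Area A = 0.792 m².
Net radiated power P_net = εσA(T⁴ − T₀⁴) = 0.697×5.670×10⁻⁸×0.792×(308.3⁴ − 282.300⁴).
T⁴ − T₀⁴ = 9.03429×10⁹ − 6.35102×10⁹ = 2.68327×10⁹ K⁴, so P_net = 84.0 W.

Net loss ≈ 84.0 W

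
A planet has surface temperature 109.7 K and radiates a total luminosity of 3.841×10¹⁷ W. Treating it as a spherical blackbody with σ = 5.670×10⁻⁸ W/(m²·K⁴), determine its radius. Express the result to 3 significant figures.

R ≈ 6.10×10⁷ m

L = 4πR²σT⁴ ⇒ R = √(L/(4πσT⁴)).
σT⁴ = 8.21126 W/m², so R = √(3.841×10¹⁷/(4π×8.21126)) = 6.10×10⁷ m.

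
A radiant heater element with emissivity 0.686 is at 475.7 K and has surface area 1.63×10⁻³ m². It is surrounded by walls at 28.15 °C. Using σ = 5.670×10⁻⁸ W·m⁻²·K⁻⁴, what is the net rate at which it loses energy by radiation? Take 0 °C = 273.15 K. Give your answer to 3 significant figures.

Surroundings: T = 28.15 °C + 273.15 = 301.30 K.
Area A = 1.63×10⁻³ m².
Net radiated power P_net = εσA(T⁴ − T₀⁴) = 0.686×5.670×10⁻⁸×1.63×10⁻³×(475.7⁴ − 301.30⁴).
T⁴ − T₀⁴ = 5.12074×10¹⁰ − 8.24132×10⁹ = 4.29661×10¹⁰ K⁴, so P_net = 2.72 W.

Net loss ≈ 2.72 W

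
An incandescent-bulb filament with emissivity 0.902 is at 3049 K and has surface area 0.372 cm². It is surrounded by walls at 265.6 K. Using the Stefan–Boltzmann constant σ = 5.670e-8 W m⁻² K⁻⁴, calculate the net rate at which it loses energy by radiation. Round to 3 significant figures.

Area A = 0.372 cm² = 3.72×10⁻⁵ m².
Net radiated power P_net = εσA(T⁴ − T₀⁴) = 0.902×5.670×10⁻⁸×3.72×10⁻⁵×(3049⁴ − 265.6⁴).
T⁴ − T₀⁴ = 8.64231×10¹³ − 4.97637×10⁹ = 8.64181×10¹³ K⁴, so P_net = 164 W.

Net loss ≈ 164 W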